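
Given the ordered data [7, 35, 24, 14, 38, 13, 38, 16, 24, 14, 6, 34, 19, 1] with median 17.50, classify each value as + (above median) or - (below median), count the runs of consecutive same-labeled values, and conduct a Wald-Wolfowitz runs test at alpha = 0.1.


Step 1: Compute median = 17.50; label A = above, B = below.
Labels in order: BAABABABABBAAB  (n_A = 7, n_B = 7)
Step 2: Count runs R = 11.
Step 3: Under H0 (random ordering), E[R] = 2*n_A*n_B/(n_A+n_B) + 1 = 2*7*7/14 + 1 = 8.0000.
        Var[R] = 2*n_A*n_B*(2*n_A*n_B - n_A - n_B) / ((n_A+n_B)^2 * (n_A+n_B-1)) = 8232/2548 = 3.2308.
        SD[R] = 1.7974.
Step 4: Continuity-corrected z = (R - 0.5 - E[R]) / SD[R] = (11 - 0.5 - 8.0000) / 1.7974 = 1.3909.
Step 5: Two-sided p-value via normal approximation = 2*(1 - Phi(|z|)) = 0.164264.
Step 6: alpha = 0.1. fail to reject H0.

R = 11, z = 1.3909, p = 0.164264, fail to reject H0.


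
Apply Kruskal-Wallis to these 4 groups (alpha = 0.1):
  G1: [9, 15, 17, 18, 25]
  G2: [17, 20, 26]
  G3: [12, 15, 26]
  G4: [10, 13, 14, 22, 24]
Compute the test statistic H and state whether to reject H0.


Step 1: Combine all N = 16 observations and assign midranks.
sorted (value, group, rank): (9,G1,1), (10,G4,2), (12,G3,3), (13,G4,4), (14,G4,5), (15,G1,6.5), (15,G3,6.5), (17,G1,8.5), (17,G2,8.5), (18,G1,10), (20,G2,11), (22,G4,12), (24,G4,13), (25,G1,14), (26,G2,15.5), (26,G3,15.5)
Step 2: Sum ranks within each group.
R_1 = 40 (n_1 = 5)
R_2 = 35 (n_2 = 3)
R_3 = 25 (n_3 = 3)
R_4 = 36 (n_4 = 5)
Step 3: H = 12/(N(N+1)) * sum(R_i^2/n_i) - 3(N+1)
     = 12/(16*17) * (40^2/5 + 35^2/3 + 25^2/3 + 36^2/5) - 3*17
     = 0.044118 * 1195.87 - 51
     = 1.758824.
Step 4: Ties present; correction factor C = 1 - 18/(16^3 - 16) = 0.995588. Corrected H = 1.758824 / 0.995588 = 1.766617.
Step 5: Under H0, H ~ chi^2(3); p-value = 0.622226.
Step 6: alpha = 0.1. fail to reject H0.

H = 1.7666, df = 3, p = 0.622226, fail to reject H0.


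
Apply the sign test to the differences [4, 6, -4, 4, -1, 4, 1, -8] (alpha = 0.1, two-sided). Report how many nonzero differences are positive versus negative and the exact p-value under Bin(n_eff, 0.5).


Step 1: Discard zero differences. Original n = 8; n_eff = number of nonzero differences = 8.
Nonzero differences (with sign): +4, +6, -4, +4, -1, +4, +1, -8
Step 2: Count signs: positive = 5, negative = 3.
Step 3: Under H0: P(positive) = 0.5, so the number of positives S ~ Bin(8, 0.5).
Step 4: Two-sided exact p-value = sum of Bin(8,0.5) probabilities at or below the observed probability = 0.726562.
Step 5: alpha = 0.1. fail to reject H0.

n_eff = 8, pos = 5, neg = 3, p = 0.726562, fail to reject H0.


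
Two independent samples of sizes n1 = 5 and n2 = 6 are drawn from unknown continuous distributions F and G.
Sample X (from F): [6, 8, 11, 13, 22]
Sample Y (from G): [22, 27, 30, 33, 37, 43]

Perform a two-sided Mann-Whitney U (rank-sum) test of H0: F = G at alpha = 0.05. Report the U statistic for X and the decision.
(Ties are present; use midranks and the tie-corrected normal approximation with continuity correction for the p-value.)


Step 1: Combine and sort all 11 observations; assign midranks.
sorted (value, group): (6,X), (8,X), (11,X), (13,X), (22,X), (22,Y), (27,Y), (30,Y), (33,Y), (37,Y), (43,Y)
ranks: 6->1, 8->2, 11->3, 13->4, 22->5.5, 22->5.5, 27->7, 30->8, 33->9, 37->10, 43->11
Step 2: Rank sum for X: R1 = 1 + 2 + 3 + 4 + 5.5 = 15.5.
Step 3: U_X = R1 - n1(n1+1)/2 = 15.5 - 5*6/2 = 15.5 - 15 = 0.5.
       U_Y = n1*n2 - U_X = 30 - 0.5 = 29.5.
Step 4: Ties are present, so use the tie-corrected normal approximation (with continuity correction) for the p-value.
Step 5: p-value = 0.010411; compare to alpha = 0.05. reject H0.

U_X = 0.5, p = 0.010411, reject H0 at alpha = 0.05.


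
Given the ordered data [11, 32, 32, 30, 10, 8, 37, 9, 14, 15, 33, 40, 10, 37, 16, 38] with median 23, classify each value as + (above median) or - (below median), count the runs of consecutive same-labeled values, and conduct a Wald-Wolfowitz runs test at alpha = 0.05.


Step 1: Compute median = 23; label A = above, B = below.
Labels in order: BAAABBABBBAABABA  (n_A = 8, n_B = 8)
Step 2: Count runs R = 10.
Step 3: Under H0 (random ordering), E[R] = 2*n_A*n_B/(n_A+n_B) + 1 = 2*8*8/16 + 1 = 9.0000.
        Var[R] = 2*n_A*n_B*(2*n_A*n_B - n_A - n_B) / ((n_A+n_B)^2 * (n_A+n_B-1)) = 14336/3840 = 3.7333.
        SD[R] = 1.9322.
Step 4: Continuity-corrected z = (R - 0.5 - E[R]) / SD[R] = (10 - 0.5 - 9.0000) / 1.9322 = 0.2588.
Step 5: Two-sided p-value via normal approximation = 2*(1 - Phi(|z|)) = 0.795809.
Step 6: alpha = 0.05. fail to reject H0.

R = 10, z = 0.2588, p = 0.795809, fail to reject H0.


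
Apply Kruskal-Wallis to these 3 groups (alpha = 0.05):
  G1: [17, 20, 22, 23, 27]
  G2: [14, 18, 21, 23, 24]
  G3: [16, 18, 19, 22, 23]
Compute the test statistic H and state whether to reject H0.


Step 1: Combine all N = 15 observations and assign midranks.
sorted (value, group, rank): (14,G2,1), (16,G3,2), (17,G1,3), (18,G2,4.5), (18,G3,4.5), (19,G3,6), (20,G1,7), (21,G2,8), (22,G1,9.5), (22,G3,9.5), (23,G1,12), (23,G2,12), (23,G3,12), (24,G2,14), (27,G1,15)
Step 2: Sum ranks within each group.
R_1 = 46.5 (n_1 = 5)
R_2 = 39.5 (n_2 = 5)
R_3 = 34 (n_3 = 5)
Step 3: H = 12/(N(N+1)) * sum(R_i^2/n_i) - 3(N+1)
     = 12/(15*16) * (46.5^2/5 + 39.5^2/5 + 34^2/5) - 3*16
     = 0.050000 * 975.7 - 48
     = 0.785000.
Step 4: Ties present; correction factor C = 1 - 36/(15^3 - 15) = 0.989286. Corrected H = 0.785000 / 0.989286 = 0.793502.
Step 5: Under H0, H ~ chi^2(2); p-value = 0.672502.
Step 6: alpha = 0.05. fail to reject H0.

H = 0.7935, df = 2, p = 0.672502, fail to reject H0.


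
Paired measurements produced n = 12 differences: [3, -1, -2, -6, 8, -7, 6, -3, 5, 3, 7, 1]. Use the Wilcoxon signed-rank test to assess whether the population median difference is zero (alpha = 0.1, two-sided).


Step 1: Drop any zero differences (none here) and take |d_i|.
|d| = [3, 1, 2, 6, 8, 7, 6, 3, 5, 3, 7, 1]
Step 2: Midrank |d_i| (ties get averaged ranks).
ranks: |3|->5, |1|->1.5, |2|->3, |6|->8.5, |8|->12, |7|->10.5, |6|->8.5, |3|->5, |5|->7, |3|->5, |7|->10.5, |1|->1.5
Step 3: Attach original signs; sum ranks with positive sign and with negative sign.
W+ = 5 + 12 + 8.5 + 7 + 5 + 10.5 + 1.5 = 49.5
W- = 1.5 + 3 + 8.5 + 10.5 + 5 = 28.5
(Check: W+ + W- = 78 should equal n(n+1)/2 = 78.)
Step 4: Test statistic W = min(W+, W-) = 28.5.
Step 5: Ties in |d|, so use the tie-corrected normal approximation.
        E[W] = n(n+1)/4 = 12*13/4 = 39.
        Tie groups: |d|=1 (t=2), |d|=3 (t=3), |d|=6 (t=2), |d|=7 (t=2); sum(t^3 - t) = 42.
        Var[W] = n(n+1)(2n+1)/24 - sum(t^3-t)/48 = 3900/24 - 42/48 = 161.625.
        z = (W - E[W]) / sqrt(Var[W]) = (28.5 - 39) / 12.7132 = -0.8259.
        Two-sided p = 2*Phi(z) = 0.408853.
Step 6: alpha = 0.1. fail to reject H0.

W+ = 49.5, W- = 28.5, W = min = 28.5, p = 0.408853, fail to reject H0.


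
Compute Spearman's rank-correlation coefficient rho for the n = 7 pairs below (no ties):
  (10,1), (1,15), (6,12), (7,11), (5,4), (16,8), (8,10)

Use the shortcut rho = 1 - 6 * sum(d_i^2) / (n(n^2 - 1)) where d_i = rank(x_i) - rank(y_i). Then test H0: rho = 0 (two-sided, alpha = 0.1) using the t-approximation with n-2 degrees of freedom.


Step 1: Rank x and y separately (midranks; no ties here).
rank(x): 10->6, 1->1, 6->3, 7->4, 5->2, 16->7, 8->5
rank(y): 1->1, 15->7, 12->6, 11->5, 4->2, 8->3, 10->4
Step 2: d_i = R_x(i) - R_y(i); compute d_i^2.
  (6-1)^2=25, (1-7)^2=36, (3-6)^2=9, (4-5)^2=1, (2-2)^2=0, (7-3)^2=16, (5-4)^2=1
sum(d^2) = 88.
Step 3: rho = 1 - 6*88 / (7*(7^2 - 1)) = 1 - 528/336 = -0.571429.
Step 4: Under H0, t = rho * sqrt((n-2)/(1-rho^2)) = -1.5570 ~ t(5).
Step 5: Two-sided p-value from the t-distribution with 5 df = 0.180202.
Step 6: alpha = 0.1. fail to reject H0.

rho = -0.5714, p = 0.180202, fail to reject H0 at alpha = 0.1.


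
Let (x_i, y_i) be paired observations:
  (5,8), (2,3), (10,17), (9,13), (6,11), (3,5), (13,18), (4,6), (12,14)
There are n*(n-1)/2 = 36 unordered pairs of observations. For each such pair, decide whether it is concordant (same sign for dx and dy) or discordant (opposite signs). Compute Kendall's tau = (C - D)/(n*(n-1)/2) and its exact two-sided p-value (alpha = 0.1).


Step 1: Enumerate the 36 unordered pairs (i,j) with i<j and classify each by sign(x_j-x_i) * sign(y_j-y_i).
  (1,2):dx=-3,dy=-5->C; (1,3):dx=+5,dy=+9->C; (1,4):dx=+4,dy=+5->C; (1,5):dx=+1,dy=+3->C
  (1,6):dx=-2,dy=-3->C; (1,7):dx=+8,dy=+10->C; (1,8):dx=-1,dy=-2->C; (1,9):dx=+7,dy=+6->C
  (2,3):dx=+8,dy=+14->C; (2,4):dx=+7,dy=+10->C; (2,5):dx=+4,dy=+8->C; (2,6):dx=+1,dy=+2->C
  (2,7):dx=+11,dy=+15->C; (2,8):dx=+2,dy=+3->C; (2,9):dx=+10,dy=+11->C; (3,4):dx=-1,dy=-4->C
  (3,5):dx=-4,dy=-6->C; (3,6):dx=-7,dy=-12->C; (3,7):dx=+3,dy=+1->C; (3,8):dx=-6,dy=-11->C
  (3,9):dx=+2,dy=-3->D; (4,5):dx=-3,dy=-2->C; (4,6):dx=-6,dy=-8->C; (4,7):dx=+4,dy=+5->C
  (4,8):dx=-5,dy=-7->C; (4,9):dx=+3,dy=+1->C; (5,6):dx=-3,dy=-6->C; (5,7):dx=+7,dy=+7->C
  (5,8):dx=-2,dy=-5->C; (5,9):dx=+6,dy=+3->C; (6,7):dx=+10,dy=+13->C; (6,8):dx=+1,dy=+1->C
  (6,9):dx=+9,dy=+9->C; (7,8):dx=-9,dy=-12->C; (7,9):dx=-1,dy=-4->C; (8,9):dx=+8,dy=+8->C
Step 2: C = 35, D = 1, total pairs = 36.
Step 3: tau = (C - D)/(n(n-1)/2) = (35 - 1)/36 = 0.944444.
Step 4: Exact two-sided p-value (enumerate n! = 362880 permutations of y under H0): p = 0.000050.
Step 5: alpha = 0.1. reject H0.

tau_b = 0.9444 (C=35, D=1), p = 0.000050, reject H0.


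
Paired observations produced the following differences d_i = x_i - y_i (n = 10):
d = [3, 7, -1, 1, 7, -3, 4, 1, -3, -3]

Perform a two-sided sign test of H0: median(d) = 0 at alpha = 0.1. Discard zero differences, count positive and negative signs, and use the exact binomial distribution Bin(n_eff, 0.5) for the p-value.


Step 1: Discard zero differences. Original n = 10; n_eff = number of nonzero differences = 10.
Nonzero differences (with sign): +3, +7, -1, +1, +7, -3, +4, +1, -3, -3
Step 2: Count signs: positive = 6, negative = 4.
Step 3: Under H0: P(positive) = 0.5, so the number of positives S ~ Bin(10, 0.5).
Step 4: Two-sided exact p-value = sum of Bin(10,0.5) probabilities at or below the observed probability = 0.753906.
Step 5: alpha = 0.1. fail to reject H0.

n_eff = 10, pos = 6, neg = 4, p = 0.753906, fail to reject H0.


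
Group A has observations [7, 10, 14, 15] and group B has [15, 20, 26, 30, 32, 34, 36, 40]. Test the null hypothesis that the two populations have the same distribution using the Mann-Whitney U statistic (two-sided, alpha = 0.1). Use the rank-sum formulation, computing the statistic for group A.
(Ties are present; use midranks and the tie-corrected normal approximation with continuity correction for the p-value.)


Step 1: Combine and sort all 12 observations; assign midranks.
sorted (value, group): (7,X), (10,X), (14,X), (15,X), (15,Y), (20,Y), (26,Y), (30,Y), (32,Y), (34,Y), (36,Y), (40,Y)
ranks: 7->1, 10->2, 14->3, 15->4.5, 15->4.5, 20->6, 26->7, 30->8, 32->9, 34->10, 36->11, 40->12
Step 2: Rank sum for X: R1 = 1 + 2 + 3 + 4.5 = 10.5.
Step 3: U_X = R1 - n1(n1+1)/2 = 10.5 - 4*5/2 = 10.5 - 10 = 0.5.
       U_Y = n1*n2 - U_X = 32 - 0.5 = 31.5.
Step 4: Ties are present, so use the tie-corrected normal approximation (with continuity correction) for the p-value.
Step 5: p-value = 0.010708; compare to alpha = 0.1. reject H0.

U_X = 0.5, p = 0.010708, reject H0 at alpha = 0.1.


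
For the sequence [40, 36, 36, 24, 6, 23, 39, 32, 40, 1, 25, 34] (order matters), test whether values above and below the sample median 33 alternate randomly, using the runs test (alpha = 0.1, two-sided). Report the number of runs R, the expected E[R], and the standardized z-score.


Step 1: Compute median = 33; label A = above, B = below.
Labels in order: AAABBBABABBA  (n_A = 6, n_B = 6)
Step 2: Count runs R = 7.
Step 3: Under H0 (random ordering), E[R] = 2*n_A*n_B/(n_A+n_B) + 1 = 2*6*6/12 + 1 = 7.0000.
        Var[R] = 2*n_A*n_B*(2*n_A*n_B - n_A - n_B) / ((n_A+n_B)^2 * (n_A+n_B-1)) = 4320/1584 = 2.7273.
        SD[R] = 1.6514.
Step 4: R = E[R], so z = 0 with no continuity correction.
Step 5: Two-sided p-value via normal approximation = 2*(1 - Phi(|z|)) = 1.000000.
Step 6: alpha = 0.1. fail to reject H0.

R = 7, z = 0.0000, p = 1.000000, fail to reject H0.


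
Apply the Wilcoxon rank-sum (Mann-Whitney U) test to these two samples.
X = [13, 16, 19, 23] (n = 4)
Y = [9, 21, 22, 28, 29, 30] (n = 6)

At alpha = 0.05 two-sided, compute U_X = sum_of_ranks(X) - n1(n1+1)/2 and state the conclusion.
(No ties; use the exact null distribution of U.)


Step 1: Combine and sort all 10 observations; assign midranks.
sorted (value, group): (9,Y), (13,X), (16,X), (19,X), (21,Y), (22,Y), (23,X), (28,Y), (29,Y), (30,Y)
ranks: 9->1, 13->2, 16->3, 19->4, 21->5, 22->6, 23->7, 28->8, 29->9, 30->10
Step 2: Rank sum for X: R1 = 2 + 3 + 4 + 7 = 16.
Step 3: U_X = R1 - n1(n1+1)/2 = 16 - 4*5/2 = 16 - 10 = 6.
       U_Y = n1*n2 - U_X = 24 - 6 = 18.
Step 4: No ties, so the exact null distribution of U (based on enumerating the C(10,4) = 210 equally likely rank assignments) gives the two-sided p-value.
Step 5: p-value = 0.257143; compare to alpha = 0.05. fail to reject H0.

U_X = 6, p = 0.257143, fail to reject H0 at alpha = 0.05.


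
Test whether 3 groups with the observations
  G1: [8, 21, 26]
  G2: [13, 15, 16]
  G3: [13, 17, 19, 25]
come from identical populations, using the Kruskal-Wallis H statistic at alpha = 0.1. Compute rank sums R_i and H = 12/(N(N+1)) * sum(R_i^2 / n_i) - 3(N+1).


Step 1: Combine all N = 10 observations and assign midranks.
sorted (value, group, rank): (8,G1,1), (13,G2,2.5), (13,G3,2.5), (15,G2,4), (16,G2,5), (17,G3,6), (19,G3,7), (21,G1,8), (25,G3,9), (26,G1,10)
Step 2: Sum ranks within each group.
R_1 = 19 (n_1 = 3)
R_2 = 11.5 (n_2 = 3)
R_3 = 24.5 (n_3 = 4)
Step 3: H = 12/(N(N+1)) * sum(R_i^2/n_i) - 3(N+1)
     = 12/(10*11) * (19^2/3 + 11.5^2/3 + 24.5^2/4) - 3*11
     = 0.109091 * 314.479 - 33
     = 1.306818.
Step 4: Ties present; correction factor C = 1 - 6/(10^3 - 10) = 0.993939. Corrected H = 1.306818 / 0.993939 = 1.314787.
Step 5: Under H0, H ~ chi^2(2); p-value = 0.518200.
Step 6: alpha = 0.1. fail to reject H0.

H = 1.3148, df = 2, p = 0.518200, fail to reject H0.


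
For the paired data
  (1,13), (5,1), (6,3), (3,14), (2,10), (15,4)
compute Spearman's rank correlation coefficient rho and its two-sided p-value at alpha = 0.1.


Step 1: Rank x and y separately (midranks; no ties here).
rank(x): 1->1, 5->4, 6->5, 3->3, 2->2, 15->6
rank(y): 13->5, 1->1, 3->2, 14->6, 10->4, 4->3
Step 2: d_i = R_x(i) - R_y(i); compute d_i^2.
  (1-5)^2=16, (4-1)^2=9, (5-2)^2=9, (3-6)^2=9, (2-4)^2=4, (6-3)^2=9
sum(d^2) = 56.
Step 3: rho = 1 - 6*56 / (6*(6^2 - 1)) = 1 - 336/210 = -0.600000.
Step 4: Under H0, t = rho * sqrt((n-2)/(1-rho^2)) = -1.5000 ~ t(4).
Step 5: Two-sided p-value from the t-distribution with 4 df = 0.208000.
Step 6: alpha = 0.1. fail to reject H0.

rho = -0.6000, p = 0.208000, fail to reject H0 at alpha = 0.1.


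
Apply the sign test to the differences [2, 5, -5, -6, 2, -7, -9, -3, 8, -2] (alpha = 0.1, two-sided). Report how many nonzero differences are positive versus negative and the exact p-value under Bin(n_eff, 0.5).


Step 1: Discard zero differences. Original n = 10; n_eff = number of nonzero differences = 10.
Nonzero differences (with sign): +2, +5, -5, -6, +2, -7, -9, -3, +8, -2
Step 2: Count signs: positive = 4, negative = 6.
Step 3: Under H0: P(positive) = 0.5, so the number of positives S ~ Bin(10, 0.5).
Step 4: Two-sided exact p-value = sum of Bin(10,0.5) probabilities at or below the observed probability = 0.753906.
Step 5: alpha = 0.1. fail to reject H0.

n_eff = 10, pos = 4, neg = 6, p = 0.753906, fail to reject H0.


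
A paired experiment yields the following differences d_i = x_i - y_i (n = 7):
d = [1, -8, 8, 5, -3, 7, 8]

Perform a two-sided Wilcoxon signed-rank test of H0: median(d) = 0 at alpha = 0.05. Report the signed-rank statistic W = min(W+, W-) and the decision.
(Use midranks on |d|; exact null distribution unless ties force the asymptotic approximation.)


Step 1: Drop any zero differences (none here) and take |d_i|.
|d| = [1, 8, 8, 5, 3, 7, 8]
Step 2: Midrank |d_i| (ties get averaged ranks).
ranks: |1|->1, |8|->6, |8|->6, |5|->3, |3|->2, |7|->4, |8|->6
Step 3: Attach original signs; sum ranks with positive sign and with negative sign.
W+ = 1 + 6 + 3 + 4 + 6 = 20
W- = 6 + 2 = 8
(Check: W+ + W- = 28 should equal n(n+1)/2 = 28.)
Step 4: Test statistic W = min(W+, W-) = 8.
Step 5: Ties in |d|, so use the tie-corrected normal approximation.
        E[W] = n(n+1)/4 = 7*8/4 = 14.
        Tie groups: |d|=8 (t=3); sum(t^3 - t) = 24.
        Var[W] = n(n+1)(2n+1)/24 - sum(t^3-t)/48 = 840/24 - 24/48 = 34.5.
        z = (W - E[W]) / sqrt(Var[W]) = (8 - 14) / 5.8737 = -1.0215.
        Two-sided p = 2*Phi(z) = 0.307014.
Step 6: alpha = 0.05. fail to reject H0.

W+ = 20, W- = 8, W = min = 8, p = 0.307014, fail to reject H0.


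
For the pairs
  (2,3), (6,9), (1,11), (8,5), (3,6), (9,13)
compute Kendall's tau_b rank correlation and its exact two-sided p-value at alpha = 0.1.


Step 1: Enumerate the 15 unordered pairs (i,j) with i<j and classify each by sign(x_j-x_i) * sign(y_j-y_i).
  (1,2):dx=+4,dy=+6->C; (1,3):dx=-1,dy=+8->D; (1,4):dx=+6,dy=+2->C; (1,5):dx=+1,dy=+3->C
  (1,6):dx=+7,dy=+10->C; (2,3):dx=-5,dy=+2->D; (2,4):dx=+2,dy=-4->D; (2,5):dx=-3,dy=-3->C
  (2,6):dx=+3,dy=+4->C; (3,4):dx=+7,dy=-6->D; (3,5):dx=+2,dy=-5->D; (3,6):dx=+8,dy=+2->C
  (4,5):dx=-5,dy=+1->D; (4,6):dx=+1,dy=+8->C; (5,6):dx=+6,dy=+7->C
Step 2: C = 9, D = 6, total pairs = 15.
Step 3: tau = (C - D)/(n(n-1)/2) = (9 - 6)/15 = 0.200000.
Step 4: Exact two-sided p-value (enumerate n! = 720 permutations of y under H0): p = 0.719444.
Step 5: alpha = 0.1. fail to reject H0.

tau_b = 0.2000 (C=9, D=6), p = 0.719444, fail to reject H0.


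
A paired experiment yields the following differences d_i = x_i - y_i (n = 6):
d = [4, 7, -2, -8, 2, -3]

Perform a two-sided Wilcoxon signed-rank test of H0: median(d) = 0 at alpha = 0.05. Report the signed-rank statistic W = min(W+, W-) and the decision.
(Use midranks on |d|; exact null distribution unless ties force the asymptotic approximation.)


Step 1: Drop any zero differences (none here) and take |d_i|.
|d| = [4, 7, 2, 8, 2, 3]
Step 2: Midrank |d_i| (ties get averaged ranks).
ranks: |4|->4, |7|->5, |2|->1.5, |8|->6, |2|->1.5, |3|->3
Step 3: Attach original signs; sum ranks with positive sign and with negative sign.
W+ = 4 + 5 + 1.5 = 10.5
W- = 1.5 + 6 + 3 = 10.5
(Check: W+ + W- = 21 should equal n(n+1)/2 = 21.)
Step 4: Test statistic W = min(W+, W-) = 10.5.
Step 5: Ties in |d|, so use the tie-corrected normal approximation.
        E[W] = n(n+1)/4 = 6*7/4 = 10.5.
        Tie groups: |d|=2 (t=2); sum(t^3 - t) = 6.
        Var[W] = n(n+1)(2n+1)/24 - sum(t^3-t)/48 = 546/24 - 6/48 = 22.625.
        z = (W - E[W]) / sqrt(Var[W]) = (10.5 - 10.5) / 4.7566 = 0.0000.
        Two-sided p = 2*Phi(z) = 1.000000.
Step 6: alpha = 0.05. fail to reject H0.

W+ = 10.5, W- = 10.5, W = min = 10.5, p = 1.000000, fail to reject H0.


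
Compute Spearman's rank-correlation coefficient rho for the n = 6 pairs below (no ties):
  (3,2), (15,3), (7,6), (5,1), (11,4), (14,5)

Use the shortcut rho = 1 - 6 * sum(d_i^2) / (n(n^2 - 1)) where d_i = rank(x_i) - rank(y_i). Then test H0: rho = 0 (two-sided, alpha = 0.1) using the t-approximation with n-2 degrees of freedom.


Step 1: Rank x and y separately (midranks; no ties here).
rank(x): 3->1, 15->6, 7->3, 5->2, 11->4, 14->5
rank(y): 2->2, 3->3, 6->6, 1->1, 4->4, 5->5
Step 2: d_i = R_x(i) - R_y(i); compute d_i^2.
  (1-2)^2=1, (6-3)^2=9, (3-6)^2=9, (2-1)^2=1, (4-4)^2=0, (5-5)^2=0
sum(d^2) = 20.
Step 3: rho = 1 - 6*20 / (6*(6^2 - 1)) = 1 - 120/210 = 0.428571.
Step 4: Under H0, t = rho * sqrt((n-2)/(1-rho^2)) = 0.9487 ~ t(4).
Step 5: Two-sided p-value from the t-distribution with 4 df = 0.396501.
Step 6: alpha = 0.1. fail to reject H0.

rho = 0.4286, p = 0.396501, fail to reject H0 at alpha = 0.1.


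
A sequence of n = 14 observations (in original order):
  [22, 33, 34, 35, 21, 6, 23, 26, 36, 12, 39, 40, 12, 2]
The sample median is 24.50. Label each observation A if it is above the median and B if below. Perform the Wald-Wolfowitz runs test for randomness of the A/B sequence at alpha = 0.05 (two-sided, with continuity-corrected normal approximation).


Step 1: Compute median = 24.50; label A = above, B = below.
Labels in order: BAAABBBAABAABB  (n_A = 7, n_B = 7)
Step 2: Count runs R = 7.
Step 3: Under H0 (random ordering), E[R] = 2*n_A*n_B/(n_A+n_B) + 1 = 2*7*7/14 + 1 = 8.0000.
        Var[R] = 2*n_A*n_B*(2*n_A*n_B - n_A - n_B) / ((n_A+n_B)^2 * (n_A+n_B-1)) = 8232/2548 = 3.2308.
        SD[R] = 1.7974.
Step 4: Continuity-corrected z = (R + 0.5 - E[R]) / SD[R] = (7 + 0.5 - 8.0000) / 1.7974 = -0.2782.
Step 5: Two-sided p-value via normal approximation = 2*(1 - Phi(|z|)) = 0.780879.
Step 6: alpha = 0.05. fail to reject H0.

R = 7, z = -0.2782, p = 0.780879, fail to reject H0.


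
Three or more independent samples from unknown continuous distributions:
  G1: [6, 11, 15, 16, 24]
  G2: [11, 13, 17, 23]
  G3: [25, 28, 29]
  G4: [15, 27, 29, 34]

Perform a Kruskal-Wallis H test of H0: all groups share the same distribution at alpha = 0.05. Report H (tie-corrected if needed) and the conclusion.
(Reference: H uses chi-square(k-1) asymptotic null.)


Step 1: Combine all N = 16 observations and assign midranks.
sorted (value, group, rank): (6,G1,1), (11,G1,2.5), (11,G2,2.5), (13,G2,4), (15,G1,5.5), (15,G4,5.5), (16,G1,7), (17,G2,8), (23,G2,9), (24,G1,10), (25,G3,11), (27,G4,12), (28,G3,13), (29,G3,14.5), (29,G4,14.5), (34,G4,16)
Step 2: Sum ranks within each group.
R_1 = 26 (n_1 = 5)
R_2 = 23.5 (n_2 = 4)
R_3 = 38.5 (n_3 = 3)
R_4 = 48 (n_4 = 4)
Step 3: H = 12/(N(N+1)) * sum(R_i^2/n_i) - 3(N+1)
     = 12/(16*17) * (26^2/5 + 23.5^2/4 + 38.5^2/3 + 48^2/4) - 3*17
     = 0.044118 * 1343.35 - 51
     = 8.265257.
Step 4: Ties present; correction factor C = 1 - 18/(16^3 - 16) = 0.995588. Corrected H = 8.265257 / 0.995588 = 8.301883.
Step 5: Under H0, H ~ chi^2(3); p-value = 0.040168.
Step 6: alpha = 0.05. reject H0.

H = 8.3019, df = 3, p = 0.040168, reject H0.


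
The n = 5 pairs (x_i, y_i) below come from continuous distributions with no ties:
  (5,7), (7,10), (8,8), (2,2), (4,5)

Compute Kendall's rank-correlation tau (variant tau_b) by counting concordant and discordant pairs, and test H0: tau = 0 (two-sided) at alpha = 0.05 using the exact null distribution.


Step 1: Enumerate the 10 unordered pairs (i,j) with i<j and classify each by sign(x_j-x_i) * sign(y_j-y_i).
  (1,2):dx=+2,dy=+3->C; (1,3):dx=+3,dy=+1->C; (1,4):dx=-3,dy=-5->C; (1,5):dx=-1,dy=-2->C
  (2,3):dx=+1,dy=-2->D; (2,4):dx=-5,dy=-8->C; (2,5):dx=-3,dy=-5->C; (3,4):dx=-6,dy=-6->C
  (3,5):dx=-4,dy=-3->C; (4,5):dx=+2,dy=+3->C
Step 2: C = 9, D = 1, total pairs = 10.
Step 3: tau = (C - D)/(n(n-1)/2) = (9 - 1)/10 = 0.800000.
Step 4: Exact two-sided p-value (enumerate n! = 120 permutations of y under H0): p = 0.083333.
Step 5: alpha = 0.05. fail to reject H0.

tau_b = 0.8000 (C=9, D=1), p = 0.083333, fail to reject H0.


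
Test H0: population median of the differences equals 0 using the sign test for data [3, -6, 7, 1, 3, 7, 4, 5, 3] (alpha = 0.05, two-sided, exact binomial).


Step 1: Discard zero differences. Original n = 9; n_eff = number of nonzero differences = 9.
Nonzero differences (with sign): +3, -6, +7, +1, +3, +7, +4, +5, +3
Step 2: Count signs: positive = 8, negative = 1.
Step 3: Under H0: P(positive) = 0.5, so the number of positives S ~ Bin(9, 0.5).
Step 4: Two-sided exact p-value = sum of Bin(9,0.5) probabilities at or below the observed probability = 0.039062.
Step 5: alpha = 0.05. reject H0.

n_eff = 9, pos = 8, neg = 1, p = 0.039062, reject H0.


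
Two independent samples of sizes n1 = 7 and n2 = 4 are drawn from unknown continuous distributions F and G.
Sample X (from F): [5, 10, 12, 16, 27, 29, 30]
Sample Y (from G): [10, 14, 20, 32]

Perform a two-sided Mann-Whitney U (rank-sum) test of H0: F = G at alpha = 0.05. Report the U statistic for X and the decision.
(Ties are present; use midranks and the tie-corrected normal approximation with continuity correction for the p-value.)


Step 1: Combine and sort all 11 observations; assign midranks.
sorted (value, group): (5,X), (10,X), (10,Y), (12,X), (14,Y), (16,X), (20,Y), (27,X), (29,X), (30,X), (32,Y)
ranks: 5->1, 10->2.5, 10->2.5, 12->4, 14->5, 16->6, 20->7, 27->8, 29->9, 30->10, 32->11
Step 2: Rank sum for X: R1 = 1 + 2.5 + 4 + 6 + 8 + 9 + 10 = 40.5.
Step 3: U_X = R1 - n1(n1+1)/2 = 40.5 - 7*8/2 = 40.5 - 28 = 12.5.
       U_Y = n1*n2 - U_X = 28 - 12.5 = 15.5.
Step 4: Ties are present, so use the tie-corrected normal approximation (with continuity correction) for the p-value.
Step 5: p-value = 0.849769; compare to alpha = 0.05. fail to reject H0.

U_X = 12.5, p = 0.849769, fail to reject H0 at alpha = 0.05.


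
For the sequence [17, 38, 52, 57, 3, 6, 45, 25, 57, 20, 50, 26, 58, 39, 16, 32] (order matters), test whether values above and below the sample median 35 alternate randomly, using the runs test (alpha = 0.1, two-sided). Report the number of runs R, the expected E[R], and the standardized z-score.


Step 1: Compute median = 35; label A = above, B = below.
Labels in order: BAAABBABABABAABB  (n_A = 8, n_B = 8)
Step 2: Count runs R = 11.
Step 3: Under H0 (random ordering), E[R] = 2*n_A*n_B/(n_A+n_B) + 1 = 2*8*8/16 + 1 = 9.0000.
        Var[R] = 2*n_A*n_B*(2*n_A*n_B - n_A - n_B) / ((n_A+n_B)^2 * (n_A+n_B-1)) = 14336/3840 = 3.7333.
        SD[R] = 1.9322.
Step 4: Continuity-corrected z = (R - 0.5 - E[R]) / SD[R] = (11 - 0.5 - 9.0000) / 1.9322 = 0.7763.
Step 5: Two-sided p-value via normal approximation = 2*(1 - Phi(|z|)) = 0.437558.
Step 6: alpha = 0.1. fail to reject H0.

R = 11, z = 0.7763, p = 0.437558, fail to reject H0.


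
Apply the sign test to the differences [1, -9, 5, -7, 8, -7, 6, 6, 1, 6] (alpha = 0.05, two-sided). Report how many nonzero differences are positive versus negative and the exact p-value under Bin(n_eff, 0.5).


Step 1: Discard zero differences. Original n = 10; n_eff = number of nonzero differences = 10.
Nonzero differences (with sign): +1, -9, +5, -7, +8, -7, +6, +6, +1, +6
Step 2: Count signs: positive = 7, negative = 3.
Step 3: Under H0: P(positive) = 0.5, so the number of positives S ~ Bin(10, 0.5).
Step 4: Two-sided exact p-value = sum of Bin(10,0.5) probabilities at or below the observed probability = 0.343750.
Step 5: alpha = 0.05. fail to reject H0.

n_eff = 10, pos = 7, neg = 3, p = 0.343750, fail to reject H0.


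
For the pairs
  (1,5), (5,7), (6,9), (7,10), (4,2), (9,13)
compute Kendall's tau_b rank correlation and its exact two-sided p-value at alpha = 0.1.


Step 1: Enumerate the 15 unordered pairs (i,j) with i<j and classify each by sign(x_j-x_i) * sign(y_j-y_i).
  (1,2):dx=+4,dy=+2->C; (1,3):dx=+5,dy=+4->C; (1,4):dx=+6,dy=+5->C; (1,5):dx=+3,dy=-3->D
  (1,6):dx=+8,dy=+8->C; (2,3):dx=+1,dy=+2->C; (2,4):dx=+2,dy=+3->C; (2,5):dx=-1,dy=-5->C
  (2,6):dx=+4,dy=+6->C; (3,4):dx=+1,dy=+1->C; (3,5):dx=-2,dy=-7->C; (3,6):dx=+3,dy=+4->C
  (4,5):dx=-3,dy=-8->C; (4,6):dx=+2,dy=+3->C; (5,6):dx=+5,dy=+11->C
Step 2: C = 14, D = 1, total pairs = 15.
Step 3: tau = (C - D)/(n(n-1)/2) = (14 - 1)/15 = 0.866667.
Step 4: Exact two-sided p-value (enumerate n! = 720 permutations of y under H0): p = 0.016667.
Step 5: alpha = 0.1. reject H0.

tau_b = 0.8667 (C=14, D=1), p = 0.016667, reject H0.


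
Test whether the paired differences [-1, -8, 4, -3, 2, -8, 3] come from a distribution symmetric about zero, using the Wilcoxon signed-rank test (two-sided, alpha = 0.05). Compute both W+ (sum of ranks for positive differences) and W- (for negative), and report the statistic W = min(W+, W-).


Step 1: Drop any zero differences (none here) and take |d_i|.
|d| = [1, 8, 4, 3, 2, 8, 3]
Step 2: Midrank |d_i| (ties get averaged ranks).
ranks: |1|->1, |8|->6.5, |4|->5, |3|->3.5, |2|->2, |8|->6.5, |3|->3.5
Step 3: Attach original signs; sum ranks with positive sign and with negative sign.
W+ = 5 + 2 + 3.5 = 10.5
W- = 1 + 6.5 + 3.5 + 6.5 = 17.5
(Check: W+ + W- = 28 should equal n(n+1)/2 = 28.)
Step 4: Test statistic W = min(W+, W-) = 10.5.
Step 5: Ties in |d|, so use the tie-corrected normal approximation.
        E[W] = n(n+1)/4 = 7*8/4 = 14.
        Tie groups: |d|=3 (t=2), |d|=8 (t=2); sum(t^3 - t) = 12.
        Var[W] = n(n+1)(2n+1)/24 - sum(t^3-t)/48 = 840/24 - 12/48 = 34.75.
        z = (W - E[W]) / sqrt(Var[W]) = (10.5 - 14) / 5.8949 = -0.5937.
        Two-sided p = 2*Phi(z) = 0.552691.
Step 6: alpha = 0.05. fail to reject H0.

W+ = 10.5, W- = 17.5, W = min = 10.5, p = 0.552691, fail to reject H0.


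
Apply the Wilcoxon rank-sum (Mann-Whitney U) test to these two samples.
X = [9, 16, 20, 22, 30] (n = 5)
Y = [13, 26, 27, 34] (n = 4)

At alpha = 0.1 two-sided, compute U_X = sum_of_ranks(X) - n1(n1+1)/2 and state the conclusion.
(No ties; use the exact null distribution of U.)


Step 1: Combine and sort all 9 observations; assign midranks.
sorted (value, group): (9,X), (13,Y), (16,X), (20,X), (22,X), (26,Y), (27,Y), (30,X), (34,Y)
ranks: 9->1, 13->2, 16->3, 20->4, 22->5, 26->6, 27->7, 30->8, 34->9
Step 2: Rank sum for X: R1 = 1 + 3 + 4 + 5 + 8 = 21.
Step 3: U_X = R1 - n1(n1+1)/2 = 21 - 5*6/2 = 21 - 15 = 6.
       U_Y = n1*n2 - U_X = 20 - 6 = 14.
Step 4: No ties, so the exact null distribution of U (based on enumerating the C(9,5) = 126 equally likely rank assignments) gives the two-sided p-value.
Step 5: p-value = 0.412698; compare to alpha = 0.1. fail to reject H0.

U_X = 6, p = 0.412698, fail to reject H0 at alpha = 0.1.


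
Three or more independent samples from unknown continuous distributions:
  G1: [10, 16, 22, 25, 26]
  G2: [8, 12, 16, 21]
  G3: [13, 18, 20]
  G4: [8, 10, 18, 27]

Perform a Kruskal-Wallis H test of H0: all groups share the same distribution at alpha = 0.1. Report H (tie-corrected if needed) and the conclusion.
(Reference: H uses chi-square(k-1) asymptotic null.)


Step 1: Combine all N = 16 observations and assign midranks.
sorted (value, group, rank): (8,G2,1.5), (8,G4,1.5), (10,G1,3.5), (10,G4,3.5), (12,G2,5), (13,G3,6), (16,G1,7.5), (16,G2,7.5), (18,G3,9.5), (18,G4,9.5), (20,G3,11), (21,G2,12), (22,G1,13), (25,G1,14), (26,G1,15), (27,G4,16)
Step 2: Sum ranks within each group.
R_1 = 53 (n_1 = 5)
R_2 = 26 (n_2 = 4)
R_3 = 26.5 (n_3 = 3)
R_4 = 30.5 (n_4 = 4)
Step 3: H = 12/(N(N+1)) * sum(R_i^2/n_i) - 3(N+1)
     = 12/(16*17) * (53^2/5 + 26^2/4 + 26.5^2/3 + 30.5^2/4) - 3*17
     = 0.044118 * 1197.45 - 51
     = 1.828493.
Step 4: Ties present; correction factor C = 1 - 24/(16^3 - 16) = 0.994118. Corrected H = 1.828493 / 0.994118 = 1.839312.
Step 5: Under H0, H ~ chi^2(3); p-value = 0.606418.
Step 6: alpha = 0.1. fail to reject H0.

H = 1.8393, df = 3, p = 0.606418, fail to reject H0.


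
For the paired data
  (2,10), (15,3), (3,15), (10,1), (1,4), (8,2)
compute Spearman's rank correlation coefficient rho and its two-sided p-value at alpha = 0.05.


Step 1: Rank x and y separately (midranks; no ties here).
rank(x): 2->2, 15->6, 3->3, 10->5, 1->1, 8->4
rank(y): 10->5, 3->3, 15->6, 1->1, 4->4, 2->2
Step 2: d_i = R_x(i) - R_y(i); compute d_i^2.
  (2-5)^2=9, (6-3)^2=9, (3-6)^2=9, (5-1)^2=16, (1-4)^2=9, (4-2)^2=4
sum(d^2) = 56.
Step 3: rho = 1 - 6*56 / (6*(6^2 - 1)) = 1 - 336/210 = -0.600000.
Step 4: Under H0, t = rho * sqrt((n-2)/(1-rho^2)) = -1.5000 ~ t(4).
Step 5: Two-sided p-value from the t-distribution with 4 df = 0.208000.
Step 6: alpha = 0.05. fail to reject H0.

rho = -0.6000, p = 0.208000, fail to reject H0 at alpha = 0.05.


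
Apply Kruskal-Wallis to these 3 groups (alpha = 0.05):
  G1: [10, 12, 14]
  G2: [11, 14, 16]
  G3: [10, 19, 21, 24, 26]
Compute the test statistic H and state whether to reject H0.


Step 1: Combine all N = 11 observations and assign midranks.
sorted (value, group, rank): (10,G1,1.5), (10,G3,1.5), (11,G2,3), (12,G1,4), (14,G1,5.5), (14,G2,5.5), (16,G2,7), (19,G3,8), (21,G3,9), (24,G3,10), (26,G3,11)
Step 2: Sum ranks within each group.
R_1 = 11 (n_1 = 3)
R_2 = 15.5 (n_2 = 3)
R_3 = 39.5 (n_3 = 5)
Step 3: H = 12/(N(N+1)) * sum(R_i^2/n_i) - 3(N+1)
     = 12/(11*12) * (11^2/3 + 15.5^2/3 + 39.5^2/5) - 3*12
     = 0.090909 * 432.467 - 36
     = 3.315152.
Step 4: Ties present; correction factor C = 1 - 12/(11^3 - 11) = 0.990909. Corrected H = 3.315152 / 0.990909 = 3.345566.
Step 5: Under H0, H ~ chi^2(2); p-value = 0.187724.
Step 6: alpha = 0.05. fail to reject H0.

H = 3.3456, df = 2, p = 0.187724, fail to reject H0.


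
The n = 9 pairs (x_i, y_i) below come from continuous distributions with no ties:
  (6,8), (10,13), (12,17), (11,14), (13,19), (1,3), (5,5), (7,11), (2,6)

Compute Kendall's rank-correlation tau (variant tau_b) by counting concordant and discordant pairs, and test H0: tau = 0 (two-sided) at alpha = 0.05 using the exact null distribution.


Step 1: Enumerate the 36 unordered pairs (i,j) with i<j and classify each by sign(x_j-x_i) * sign(y_j-y_i).
  (1,2):dx=+4,dy=+5->C; (1,3):dx=+6,dy=+9->C; (1,4):dx=+5,dy=+6->C; (1,5):dx=+7,dy=+11->C
  (1,6):dx=-5,dy=-5->C; (1,7):dx=-1,dy=-3->C; (1,8):dx=+1,dy=+3->C; (1,9):dx=-4,dy=-2->C
  (2,3):dx=+2,dy=+4->C; (2,4):dx=+1,dy=+1->C; (2,5):dx=+3,dy=+6->C; (2,6):dx=-9,dy=-10->C
  (2,7):dx=-5,dy=-8->C; (2,8):dx=-3,dy=-2->C; (2,9):dx=-8,dy=-7->C; (3,4):dx=-1,dy=-3->C
  (3,5):dx=+1,dy=+2->C; (3,6):dx=-11,dy=-14->C; (3,7):dx=-7,dy=-12->C; (3,8):dx=-5,dy=-6->C
  (3,9):dx=-10,dy=-11->C; (4,5):dx=+2,dy=+5->C; (4,6):dx=-10,dy=-11->C; (4,7):dx=-6,dy=-9->C
  (4,8):dx=-4,dy=-3->C; (4,9):dx=-9,dy=-8->C; (5,6):dx=-12,dy=-16->C; (5,7):dx=-8,dy=-14->C
  (5,8):dx=-6,dy=-8->C; (5,9):dx=-11,dy=-13->C; (6,7):dx=+4,dy=+2->C; (6,8):dx=+6,dy=+8->C
  (6,9):dx=+1,dy=+3->C; (7,8):dx=+2,dy=+6->C; (7,9):dx=-3,dy=+1->D; (8,9):dx=-5,dy=-5->C
Step 2: C = 35, D = 1, total pairs = 36.
Step 3: tau = (C - D)/(n(n-1)/2) = (35 - 1)/36 = 0.944444.
Step 4: Exact two-sided p-value (enumerate n! = 362880 permutations of y under H0): p = 0.000050.
Step 5: alpha = 0.05. reject H0.

tau_b = 0.9444 (C=35, D=1), p = 0.000050, reject H0.


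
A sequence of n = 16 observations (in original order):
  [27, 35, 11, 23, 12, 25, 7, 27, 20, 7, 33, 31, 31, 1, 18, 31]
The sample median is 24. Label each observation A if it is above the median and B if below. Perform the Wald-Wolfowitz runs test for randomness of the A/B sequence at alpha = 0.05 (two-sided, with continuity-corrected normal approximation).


Step 1: Compute median = 24; label A = above, B = below.
Labels in order: AABBBABABBAAABBA  (n_A = 8, n_B = 8)
Step 2: Count runs R = 9.
Step 3: Under H0 (random ordering), E[R] = 2*n_A*n_B/(n_A+n_B) + 1 = 2*8*8/16 + 1 = 9.0000.
        Var[R] = 2*n_A*n_B*(2*n_A*n_B - n_A - n_B) / ((n_A+n_B)^2 * (n_A+n_B-1)) = 14336/3840 = 3.7333.
        SD[R] = 1.9322.
Step 4: R = E[R], so z = 0 with no continuity correction.
Step 5: Two-sided p-value via normal approximation = 2*(1 - Phi(|z|)) = 1.000000.
Step 6: alpha = 0.05. fail to reject H0.

R = 9, z = 0.0000, p = 1.000000, fail to reject H0.


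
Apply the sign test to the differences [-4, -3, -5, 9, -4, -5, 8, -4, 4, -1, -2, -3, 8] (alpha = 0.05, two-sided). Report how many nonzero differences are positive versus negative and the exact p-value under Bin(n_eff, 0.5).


Step 1: Discard zero differences. Original n = 13; n_eff = number of nonzero differences = 13.
Nonzero differences (with sign): -4, -3, -5, +9, -4, -5, +8, -4, +4, -1, -2, -3, +8
Step 2: Count signs: positive = 4, negative = 9.
Step 3: Under H0: P(positive) = 0.5, so the number of positives S ~ Bin(13, 0.5).
Step 4: Two-sided exact p-value = sum of Bin(13,0.5) probabilities at or below the observed probability = 0.266846.
Step 5: alpha = 0.05. fail to reject H0.

n_eff = 13, pos = 4, neg = 9, p = 0.266846, fail to reject H0.


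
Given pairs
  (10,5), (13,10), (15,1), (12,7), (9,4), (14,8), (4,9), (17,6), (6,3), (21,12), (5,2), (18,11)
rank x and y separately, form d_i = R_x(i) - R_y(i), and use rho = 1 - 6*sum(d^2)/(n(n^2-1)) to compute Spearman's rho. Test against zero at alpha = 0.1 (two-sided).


Step 1: Rank x and y separately (midranks; no ties here).
rank(x): 10->5, 13->7, 15->9, 12->6, 9->4, 14->8, 4->1, 17->10, 6->3, 21->12, 5->2, 18->11
rank(y): 5->5, 10->10, 1->1, 7->7, 4->4, 8->8, 9->9, 6->6, 3->3, 12->12, 2->2, 11->11
Step 2: d_i = R_x(i) - R_y(i); compute d_i^2.
  (5-5)^2=0, (7-10)^2=9, (9-1)^2=64, (6-7)^2=1, (4-4)^2=0, (8-8)^2=0, (1-9)^2=64, (10-6)^2=16, (3-3)^2=0, (12-12)^2=0, (2-2)^2=0, (11-11)^2=0
sum(d^2) = 154.
Step 3: rho = 1 - 6*154 / (12*(12^2 - 1)) = 1 - 924/1716 = 0.461538.
Step 4: Under H0, t = rho * sqrt((n-2)/(1-rho^2)) = 1.6452 ~ t(10).
Step 5: Two-sided p-value from the t-distribution with 10 df = 0.130948.
Step 6: alpha = 0.1. fail to reject H0.

rho = 0.4615, p = 0.130948, fail to reject H0 at alpha = 0.1.


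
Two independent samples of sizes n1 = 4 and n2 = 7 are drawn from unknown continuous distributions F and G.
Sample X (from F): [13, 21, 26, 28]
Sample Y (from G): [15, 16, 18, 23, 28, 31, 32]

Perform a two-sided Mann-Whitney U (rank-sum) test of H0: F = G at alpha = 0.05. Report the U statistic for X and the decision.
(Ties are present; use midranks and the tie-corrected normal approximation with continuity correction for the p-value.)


Step 1: Combine and sort all 11 observations; assign midranks.
sorted (value, group): (13,X), (15,Y), (16,Y), (18,Y), (21,X), (23,Y), (26,X), (28,X), (28,Y), (31,Y), (32,Y)
ranks: 13->1, 15->2, 16->3, 18->4, 21->5, 23->6, 26->7, 28->8.5, 28->8.5, 31->10, 32->11
Step 2: Rank sum for X: R1 = 1 + 5 + 7 + 8.5 = 21.5.
Step 3: U_X = R1 - n1(n1+1)/2 = 21.5 - 4*5/2 = 21.5 - 10 = 11.5.
       U_Y = n1*n2 - U_X = 28 - 11.5 = 16.5.
Step 4: Ties are present, so use the tie-corrected normal approximation (with continuity correction) for the p-value.
Step 5: p-value = 0.704817; compare to alpha = 0.05. fail to reject H0.

U_X = 11.5, p = 0.704817, fail to reject H0 at alpha = 0.05.


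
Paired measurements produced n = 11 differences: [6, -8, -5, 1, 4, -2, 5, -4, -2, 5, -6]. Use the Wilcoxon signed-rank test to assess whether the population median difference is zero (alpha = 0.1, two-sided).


Step 1: Drop any zero differences (none here) and take |d_i|.
|d| = [6, 8, 5, 1, 4, 2, 5, 4, 2, 5, 6]
Step 2: Midrank |d_i| (ties get averaged ranks).
ranks: |6|->9.5, |8|->11, |5|->7, |1|->1, |4|->4.5, |2|->2.5, |5|->7, |4|->4.5, |2|->2.5, |5|->7, |6|->9.5
Step 3: Attach original signs; sum ranks with positive sign and with negative sign.
W+ = 9.5 + 1 + 4.5 + 7 + 7 = 29
W- = 11 + 7 + 2.5 + 4.5 + 2.5 + 9.5 = 37
(Check: W+ + W- = 66 should equal n(n+1)/2 = 66.)
Step 4: Test statistic W = min(W+, W-) = 29.
Step 5: Ties in |d|, so use the tie-corrected normal approximation.
        E[W] = n(n+1)/4 = 11*12/4 = 33.
        Tie groups: |d|=2 (t=2), |d|=4 (t=2), |d|=5 (t=3), |d|=6 (t=2); sum(t^3 - t) = 42.
        Var[W] = n(n+1)(2n+1)/24 - sum(t^3-t)/48 = 3036/24 - 42/48 = 125.625.
        z = (W - E[W]) / sqrt(Var[W]) = (29 - 33) / 11.2083 = -0.3569.
        Two-sided p = 2*Phi(z) = 0.721182.
Step 6: alpha = 0.1. fail to reject H0.

W+ = 29, W- = 37, W = min = 29, p = 0.721182, fail to reject H0.


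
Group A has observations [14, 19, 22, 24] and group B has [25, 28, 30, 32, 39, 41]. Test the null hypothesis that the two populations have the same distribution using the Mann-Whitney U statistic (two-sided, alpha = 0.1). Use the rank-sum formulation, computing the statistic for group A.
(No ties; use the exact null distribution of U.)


Step 1: Combine and sort all 10 observations; assign midranks.
sorted (value, group): (14,X), (19,X), (22,X), (24,X), (25,Y), (28,Y), (30,Y), (32,Y), (39,Y), (41,Y)
ranks: 14->1, 19->2, 22->3, 24->4, 25->5, 28->6, 30->7, 32->8, 39->9, 41->10
Step 2: Rank sum for X: R1 = 1 + 2 + 3 + 4 = 10.
Step 3: U_X = R1 - n1(n1+1)/2 = 10 - 4*5/2 = 10 - 10 = 0.
       U_Y = n1*n2 - U_X = 24 - 0 = 24.
Step 4: No ties, so the exact null distribution of U (based on enumerating the C(10,4) = 210 equally likely rank assignments) gives the two-sided p-value.
Step 5: p-value = 0.009524; compare to alpha = 0.1. reject H0.

U_X = 0, p = 0.009524, reject H0 at alpha = 0.1.


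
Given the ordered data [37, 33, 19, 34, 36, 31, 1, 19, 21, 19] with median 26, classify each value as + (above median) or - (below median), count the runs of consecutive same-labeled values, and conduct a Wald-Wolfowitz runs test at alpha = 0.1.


Step 1: Compute median = 26; label A = above, B = below.
Labels in order: AABAAABBBB  (n_A = 5, n_B = 5)
Step 2: Count runs R = 4.
Step 3: Under H0 (random ordering), E[R] = 2*n_A*n_B/(n_A+n_B) + 1 = 2*5*5/10 + 1 = 6.0000.
        Var[R] = 2*n_A*n_B*(2*n_A*n_B - n_A - n_B) / ((n_A+n_B)^2 * (n_A+n_B-1)) = 2000/900 = 2.2222.
        SD[R] = 1.4907.
Step 4: Continuity-corrected z = (R + 0.5 - E[R]) / SD[R] = (4 + 0.5 - 6.0000) / 1.4907 = -1.0062.
Step 5: Two-sided p-value via normal approximation = 2*(1 - Phi(|z|)) = 0.314305.
Step 6: alpha = 0.1. fail to reject H0.

R = 4, z = -1.0062, p = 0.314305, fail to reject H0.
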